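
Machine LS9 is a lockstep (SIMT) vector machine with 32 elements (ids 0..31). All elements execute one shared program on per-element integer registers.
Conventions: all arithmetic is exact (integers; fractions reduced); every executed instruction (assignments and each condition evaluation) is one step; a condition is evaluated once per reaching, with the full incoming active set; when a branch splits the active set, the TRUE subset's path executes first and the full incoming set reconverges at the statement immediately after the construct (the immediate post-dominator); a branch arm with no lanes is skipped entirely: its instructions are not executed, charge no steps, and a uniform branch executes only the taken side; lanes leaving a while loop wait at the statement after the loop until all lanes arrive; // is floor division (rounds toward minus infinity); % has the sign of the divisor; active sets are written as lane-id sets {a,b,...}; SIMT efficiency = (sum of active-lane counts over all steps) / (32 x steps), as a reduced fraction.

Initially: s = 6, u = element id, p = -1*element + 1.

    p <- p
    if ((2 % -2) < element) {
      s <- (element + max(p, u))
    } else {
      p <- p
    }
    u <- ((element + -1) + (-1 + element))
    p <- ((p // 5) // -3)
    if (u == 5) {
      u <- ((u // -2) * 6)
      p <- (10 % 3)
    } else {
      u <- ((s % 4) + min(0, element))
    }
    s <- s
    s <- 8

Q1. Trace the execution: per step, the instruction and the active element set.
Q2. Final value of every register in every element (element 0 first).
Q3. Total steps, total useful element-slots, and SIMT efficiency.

step 0: p <- p                       {0,1,2,3,4,5,6,7,8,9,10,11,12,13,14,15,16,17,18,19,20,21,22,23,24,25,26,27,28,29,30,31}
step 1: eval ((2 % -2) < element)    {0,1,2,3,4,5,6,7,8,9,10,11,12,13,14,15,16,17,18,19,20,21,22,23,24,25,26,27,28,29,30,31}
step 2: s <- (element + max(p, u))   {1,2,3,4,5,6,7,8,9,10,11,12,13,14,15,16,17,18,19,20,21,22,23,24,25,26,27,28,29,30,31}
step 3: p <- p                       {0}
step 4: u <- ((element + -1) + (-1 + element)) {0,1,2,3,4,5,6,7,8,9,10,11,12,13,14,15,16,17,18,19,20,21,22,23,24,25,26,27,28,29,30,31}
step 5: p <- ((p // 5) // -3)        {0,1,2,3,4,5,6,7,8,9,10,11,12,13,14,15,16,17,18,19,20,21,22,23,24,25,26,27,28,29,30,31}
step 6: eval (u == 5)                {0,1,2,3,4,5,6,7,8,9,10,11,12,13,14,15,16,17,18,19,20,21,22,23,24,25,26,27,28,29,30,31}
step 7: u <- ((s % 4) + min(0, element)) {0,1,2,3,4,5,6,7,8,9,10,11,12,13,14,15,16,17,18,19,20,21,22,23,24,25,26,27,28,29,30,31}
step 8: s <- s                       {0,1,2,3,4,5,6,7,8,9,10,11,12,13,14,15,16,17,18,19,20,21,22,23,24,25,26,27,28,29,30,31}
step 9: s <- 8                       {0,1,2,3,4,5,6,7,8,9,10,11,12,13,14,15,16,17,18,19,20,21,22,23,24,25,26,27,28,29,30,31}

Answer: 10 steps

s: 8,8,8,8,8,8,8,8,8,8,8,8,8,8,8,8,8,8,8,8,8,8,8,8,8,8,8,8,8,8,8,8
u: 2,2,0,2,0,2,0,2,0,2,0,2,0,2,0,2,0,2,0,2,0,2,0,2,0,2,0,2,0,2,0,2
p: 0,0,0,0,0,0,0,0,0,0,0,0,1,1,1,1,1,1,1,1,1,1,1,1,1,1,1,2,2,2,2,2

steps = 10; useful = 288; efficiency = 288/320 = 9/10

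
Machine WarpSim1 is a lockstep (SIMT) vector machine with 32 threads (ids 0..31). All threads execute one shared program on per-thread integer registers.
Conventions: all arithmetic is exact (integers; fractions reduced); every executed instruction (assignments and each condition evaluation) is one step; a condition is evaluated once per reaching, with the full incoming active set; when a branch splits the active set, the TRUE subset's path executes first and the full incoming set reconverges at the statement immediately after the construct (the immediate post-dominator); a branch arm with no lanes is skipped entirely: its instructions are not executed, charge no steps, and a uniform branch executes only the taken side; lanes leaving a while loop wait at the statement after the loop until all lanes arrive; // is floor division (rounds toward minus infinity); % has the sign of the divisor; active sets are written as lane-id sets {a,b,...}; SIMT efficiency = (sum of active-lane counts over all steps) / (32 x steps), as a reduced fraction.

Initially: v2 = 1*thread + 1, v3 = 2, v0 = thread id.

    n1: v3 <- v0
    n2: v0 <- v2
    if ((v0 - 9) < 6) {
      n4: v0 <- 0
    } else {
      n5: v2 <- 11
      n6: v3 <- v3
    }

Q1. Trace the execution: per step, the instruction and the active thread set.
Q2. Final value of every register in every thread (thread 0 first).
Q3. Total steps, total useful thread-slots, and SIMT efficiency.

step 0: v3 <- v0                     {0,1,2,3,4,5,6,7,8,9,10,11,12,13,14,15,16,17,18,19,20,21,22,23,24,25,26,27,28,29,30,31}
step 1: v0 <- v2                     {0,1,2,3,4,5,6,7,8,9,10,11,12,13,14,15,16,17,18,19,20,21,22,23,24,25,26,27,28,29,30,31}
step 2: eval ((v0 - 9) < 6)          {0,1,2,3,4,5,6,7,8,9,10,11,12,13,14,15,16,17,18,19,20,21,22,23,24,25,26,27,28,29,30,31}
step 3: v0 <- 0                      {0,1,2,3,4,5,6,7,8,9,10,11,12,13}
step 4: v2 <- 11                     {14,15,16,17,18,19,20,21,22,23,24,25,26,27,28,29,30,31}
step 5: v3 <- v3                     {14,15,16,17,18,19,20,21,22,23,24,25,26,27,28,29,30,31}

Answer: 6 steps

v2: 1,2,3,4,5,6,7,8,9,10,11,12,13,14,11,11,11,11,11,11,11,11,11,11,11,11,11,11,11,11,11,11
v3: 0,1,2,3,4,5,6,7,8,9,10,11,12,13,14,15,16,17,18,19,20,21,22,23,24,25,26,27,28,29,30,31
v0: 0,0,0,0,0,0,0,0,0,0,0,0,0,0,15,16,17,18,19,20,21,22,23,24,25,26,27,28,29,30,31,32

steps = 6; useful = 146; efficiency = 146/192 = 73/96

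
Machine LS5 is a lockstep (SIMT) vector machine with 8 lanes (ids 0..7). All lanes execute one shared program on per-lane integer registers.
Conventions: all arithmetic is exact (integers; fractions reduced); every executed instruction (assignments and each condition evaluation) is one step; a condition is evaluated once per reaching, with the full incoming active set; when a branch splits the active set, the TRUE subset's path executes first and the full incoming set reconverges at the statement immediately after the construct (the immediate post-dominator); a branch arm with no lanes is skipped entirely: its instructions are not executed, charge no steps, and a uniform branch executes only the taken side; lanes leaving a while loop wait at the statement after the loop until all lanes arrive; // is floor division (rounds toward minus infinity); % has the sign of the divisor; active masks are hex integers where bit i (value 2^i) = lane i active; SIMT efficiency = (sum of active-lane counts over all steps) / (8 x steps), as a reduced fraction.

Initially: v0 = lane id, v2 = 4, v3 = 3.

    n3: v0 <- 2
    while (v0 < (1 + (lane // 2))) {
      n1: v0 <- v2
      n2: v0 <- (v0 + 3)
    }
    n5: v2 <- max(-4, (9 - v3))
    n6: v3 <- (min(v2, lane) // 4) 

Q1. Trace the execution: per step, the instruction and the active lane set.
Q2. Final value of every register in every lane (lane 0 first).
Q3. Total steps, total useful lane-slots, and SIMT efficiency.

step 0: v0 <- 2                      0xff
step 1: eval (v0 < (1 + (lane // 2))) 0xff
step 2: v0 <- v2                     0xf0
step 3: v0 <- (v0 + 3)               0xf0
step 4: eval (v0 < (1 + (lane // 2))) 0xf0
step 5: v2 <- max(-4, (9 - v3))      0xff
step 6: v3 <- (min(v2, lane) // 4)   0xff

Answer: 7 steps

v0: 2,2,2,2,7,7,7,7
v2: 6,6,6,6,6,6,6,6
v3: 0,0,0,0,1,1,1,1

steps = 7; useful = 44; efficiency = 44/56 = 11/14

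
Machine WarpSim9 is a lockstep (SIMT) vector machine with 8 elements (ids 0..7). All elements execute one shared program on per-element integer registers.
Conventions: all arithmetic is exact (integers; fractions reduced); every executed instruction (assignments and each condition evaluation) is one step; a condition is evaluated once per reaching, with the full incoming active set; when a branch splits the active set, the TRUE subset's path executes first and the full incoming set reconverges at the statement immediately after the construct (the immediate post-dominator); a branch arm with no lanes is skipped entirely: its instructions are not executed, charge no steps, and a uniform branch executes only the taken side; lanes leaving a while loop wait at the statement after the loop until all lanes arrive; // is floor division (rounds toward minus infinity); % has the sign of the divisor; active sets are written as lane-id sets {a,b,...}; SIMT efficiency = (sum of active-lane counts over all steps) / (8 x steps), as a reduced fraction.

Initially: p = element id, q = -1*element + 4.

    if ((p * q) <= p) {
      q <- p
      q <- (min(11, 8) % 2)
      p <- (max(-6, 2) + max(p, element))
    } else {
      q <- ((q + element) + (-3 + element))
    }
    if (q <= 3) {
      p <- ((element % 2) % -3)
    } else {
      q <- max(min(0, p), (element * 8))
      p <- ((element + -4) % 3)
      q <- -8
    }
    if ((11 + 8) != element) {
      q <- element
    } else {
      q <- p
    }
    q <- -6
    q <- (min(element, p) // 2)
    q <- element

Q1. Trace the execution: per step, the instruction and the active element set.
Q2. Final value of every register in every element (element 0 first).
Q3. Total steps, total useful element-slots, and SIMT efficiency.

step 0: eval ((p * q) <= p)          {0,1,2,3,4,5,6,7}
step 1: q <- p                       {0,3,4,5,6,7}
step 2: q <- (min(11, 8) % 2)        {0,3,4,5,6,7}
step 3: p <- (max(-6, 2) + max(p, element)) {0,3,4,5,6,7}
step 4: q <- ((q + element) + (-3 + element)) {1,2}
step 5: eval (q <= 3)                {0,1,2,3,4,5,6,7}
step 6: p <- ((element % 2) % -3)    {0,1,2,3,4,5,6,7}
step 7: eval ((11 + 8) != element)   {0,1,2,3,4,5,6,7}
step 8: q <- element                 {0,1,2,3,4,5,6,7}
step 9: q <- -6                      {0,1,2,3,4,5,6,7}
step 10: q <- (min(element, p) // 2)  {0,1,2,3,4,5,6,7}
step 11: q <- element                 {0,1,2,3,4,5,6,7}

Answer: 12 steps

p: 0,-2,0,-2,0,-2,0,-2
q: 0,1,2,3,4,5,6,7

steps = 12; useful = 84; efficiency = 84/96 = 7/8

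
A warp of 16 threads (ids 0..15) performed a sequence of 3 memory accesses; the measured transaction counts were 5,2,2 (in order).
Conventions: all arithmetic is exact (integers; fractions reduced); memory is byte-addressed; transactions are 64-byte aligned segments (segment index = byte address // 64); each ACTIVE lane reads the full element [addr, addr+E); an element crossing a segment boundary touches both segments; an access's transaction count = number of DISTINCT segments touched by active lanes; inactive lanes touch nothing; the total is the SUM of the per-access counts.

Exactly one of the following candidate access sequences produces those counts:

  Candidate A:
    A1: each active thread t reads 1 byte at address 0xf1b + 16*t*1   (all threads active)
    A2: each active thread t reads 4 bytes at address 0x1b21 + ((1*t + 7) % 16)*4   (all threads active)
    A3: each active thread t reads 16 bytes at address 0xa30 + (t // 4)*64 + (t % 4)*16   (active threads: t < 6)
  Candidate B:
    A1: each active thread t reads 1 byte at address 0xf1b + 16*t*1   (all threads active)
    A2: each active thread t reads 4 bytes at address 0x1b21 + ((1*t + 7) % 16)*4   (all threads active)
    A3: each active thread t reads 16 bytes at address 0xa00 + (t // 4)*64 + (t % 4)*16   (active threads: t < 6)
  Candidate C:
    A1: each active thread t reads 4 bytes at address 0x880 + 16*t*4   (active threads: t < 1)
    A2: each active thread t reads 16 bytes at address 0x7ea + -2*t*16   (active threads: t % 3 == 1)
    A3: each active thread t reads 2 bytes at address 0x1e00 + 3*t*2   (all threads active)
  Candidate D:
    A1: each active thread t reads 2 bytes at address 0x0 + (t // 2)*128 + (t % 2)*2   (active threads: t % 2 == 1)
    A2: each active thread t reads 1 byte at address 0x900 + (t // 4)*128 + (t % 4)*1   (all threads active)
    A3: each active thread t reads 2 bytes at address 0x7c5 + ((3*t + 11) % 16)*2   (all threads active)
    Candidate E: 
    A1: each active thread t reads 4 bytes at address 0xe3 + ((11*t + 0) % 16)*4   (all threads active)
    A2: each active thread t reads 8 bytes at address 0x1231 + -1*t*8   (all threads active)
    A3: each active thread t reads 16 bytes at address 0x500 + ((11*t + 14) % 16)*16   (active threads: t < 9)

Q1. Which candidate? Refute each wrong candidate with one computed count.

A: A3 gives 3 transactions, not 2
C: A1 gives 1 transaction, not 5
D: A1 gives 8 transactions, not 5
E: A1 gives 2 transactions, not 5
B: all counts match (5,2,2)

Answer: B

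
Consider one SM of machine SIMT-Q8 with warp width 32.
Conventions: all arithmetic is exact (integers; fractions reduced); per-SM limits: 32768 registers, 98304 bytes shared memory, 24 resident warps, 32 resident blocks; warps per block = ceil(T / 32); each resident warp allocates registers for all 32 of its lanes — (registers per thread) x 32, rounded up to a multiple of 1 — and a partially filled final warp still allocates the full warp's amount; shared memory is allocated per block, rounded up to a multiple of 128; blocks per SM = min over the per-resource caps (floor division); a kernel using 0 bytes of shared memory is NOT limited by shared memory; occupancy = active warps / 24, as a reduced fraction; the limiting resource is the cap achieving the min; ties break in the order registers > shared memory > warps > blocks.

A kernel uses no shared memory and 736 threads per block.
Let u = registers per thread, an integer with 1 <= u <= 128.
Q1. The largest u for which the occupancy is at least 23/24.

Answer: u = 44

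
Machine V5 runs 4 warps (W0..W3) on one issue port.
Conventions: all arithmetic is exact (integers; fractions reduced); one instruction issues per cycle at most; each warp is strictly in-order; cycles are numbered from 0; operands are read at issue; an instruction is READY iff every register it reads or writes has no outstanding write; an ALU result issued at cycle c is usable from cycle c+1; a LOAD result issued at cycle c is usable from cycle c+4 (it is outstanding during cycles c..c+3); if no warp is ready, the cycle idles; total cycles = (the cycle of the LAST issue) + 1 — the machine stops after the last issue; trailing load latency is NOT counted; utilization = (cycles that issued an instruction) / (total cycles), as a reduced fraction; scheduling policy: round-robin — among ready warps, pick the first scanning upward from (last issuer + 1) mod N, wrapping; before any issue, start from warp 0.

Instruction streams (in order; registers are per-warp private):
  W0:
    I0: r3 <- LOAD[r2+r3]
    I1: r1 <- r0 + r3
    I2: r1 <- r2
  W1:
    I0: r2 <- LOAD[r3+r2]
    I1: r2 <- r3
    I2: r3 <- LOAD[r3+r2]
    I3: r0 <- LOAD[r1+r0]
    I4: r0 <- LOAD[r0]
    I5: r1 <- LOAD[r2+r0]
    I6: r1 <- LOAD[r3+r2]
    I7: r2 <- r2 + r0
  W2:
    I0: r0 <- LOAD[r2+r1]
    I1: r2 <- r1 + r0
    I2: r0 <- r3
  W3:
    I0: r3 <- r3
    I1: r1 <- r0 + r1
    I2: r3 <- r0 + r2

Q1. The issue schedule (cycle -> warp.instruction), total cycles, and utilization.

cycle 0: W0.I0
cycle 1: W1.I0
cycle 2: W2.I0
cycle 3: W3.I0
cycle 4: W0.I1
cycle 5: W1.I1
cycle 6: W2.I1
cycle 7: W3.I1
cycle 8: W0.I2
cycle 9: W1.I2
cycle 10: W2.I2
cycle 11: W3.I2
cycle 12: W1.I3
cycle 13: idle
cycle 14: idle
cycle 15: idle
cycle 16: W1.I4
cycle 17: idle
cycle 18: idle
cycle 19: idle
cycle 20: W1.I5
cycle 21: idle
cycle 22: idle
cycle 23: idle
cycle 24: W1.I6
cycle 25: W1.I7

Answer: 26 cycles, utilization 17/26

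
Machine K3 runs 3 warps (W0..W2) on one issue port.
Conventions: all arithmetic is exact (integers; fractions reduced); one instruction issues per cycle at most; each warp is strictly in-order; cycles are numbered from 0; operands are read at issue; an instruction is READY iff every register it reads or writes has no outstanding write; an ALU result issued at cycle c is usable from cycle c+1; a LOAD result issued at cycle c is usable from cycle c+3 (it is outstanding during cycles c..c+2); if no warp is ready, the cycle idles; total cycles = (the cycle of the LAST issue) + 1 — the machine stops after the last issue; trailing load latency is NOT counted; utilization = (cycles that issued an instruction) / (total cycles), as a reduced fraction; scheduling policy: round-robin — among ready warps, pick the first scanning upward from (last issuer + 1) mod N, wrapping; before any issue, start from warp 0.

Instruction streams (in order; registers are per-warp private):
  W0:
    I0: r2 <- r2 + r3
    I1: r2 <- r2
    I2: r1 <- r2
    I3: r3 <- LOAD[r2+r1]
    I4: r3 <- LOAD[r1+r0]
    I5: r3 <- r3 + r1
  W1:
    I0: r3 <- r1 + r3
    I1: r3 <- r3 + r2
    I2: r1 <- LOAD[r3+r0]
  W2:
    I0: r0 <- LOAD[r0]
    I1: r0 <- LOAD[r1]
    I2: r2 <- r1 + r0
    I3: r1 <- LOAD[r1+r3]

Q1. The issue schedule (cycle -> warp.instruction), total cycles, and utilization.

cycle 0: W0.I0
cycle 1: W1.I0
cycle 2: W2.I0
cycle 3: W0.I1
cycle 4: W1.I1
cycle 5: W2.I1
cycle 6: W0.I2
cycle 7: W1.I2
cycle 8: W2.I2
cycle 9: W0.I3
cycle 10: W2.I3
cycle 11: idle
cycle 12: W0.I4
cycle 13: idle
cycle 14: idle
cycle 15: W0.I5

Answer: 16 cycles, utilization 13/16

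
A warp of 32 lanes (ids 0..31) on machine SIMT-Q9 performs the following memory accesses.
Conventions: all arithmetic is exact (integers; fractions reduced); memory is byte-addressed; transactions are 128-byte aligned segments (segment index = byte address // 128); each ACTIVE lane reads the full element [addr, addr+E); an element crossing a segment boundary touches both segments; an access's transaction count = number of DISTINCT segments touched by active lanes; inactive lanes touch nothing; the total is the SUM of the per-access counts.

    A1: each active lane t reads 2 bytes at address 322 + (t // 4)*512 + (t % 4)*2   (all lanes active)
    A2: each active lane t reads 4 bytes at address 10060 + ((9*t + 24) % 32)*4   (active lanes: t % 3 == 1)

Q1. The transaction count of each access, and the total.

A1: 8 transactions
A2: 2 transactions

Answer: 8,2; total 10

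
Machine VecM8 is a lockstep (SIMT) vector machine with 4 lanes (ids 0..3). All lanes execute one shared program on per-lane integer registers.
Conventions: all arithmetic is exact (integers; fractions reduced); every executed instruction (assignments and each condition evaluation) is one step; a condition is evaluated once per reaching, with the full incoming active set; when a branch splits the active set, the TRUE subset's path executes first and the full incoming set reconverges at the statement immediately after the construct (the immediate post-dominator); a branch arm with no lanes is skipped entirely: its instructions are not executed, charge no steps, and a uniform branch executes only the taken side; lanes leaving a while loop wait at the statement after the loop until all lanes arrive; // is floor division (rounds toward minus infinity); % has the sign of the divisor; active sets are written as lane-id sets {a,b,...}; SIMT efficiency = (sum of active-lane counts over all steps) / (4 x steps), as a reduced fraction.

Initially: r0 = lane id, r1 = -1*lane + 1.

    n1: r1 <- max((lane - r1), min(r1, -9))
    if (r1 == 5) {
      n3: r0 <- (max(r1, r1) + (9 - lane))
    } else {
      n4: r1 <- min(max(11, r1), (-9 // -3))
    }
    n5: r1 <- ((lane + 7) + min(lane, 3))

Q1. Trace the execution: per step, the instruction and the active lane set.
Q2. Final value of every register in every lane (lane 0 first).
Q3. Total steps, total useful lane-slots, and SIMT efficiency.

step 0: r1 <- max((lane - r1), min(r1, -9)) {0,1,2,3}
step 1: eval (r1 == 5)               {0,1,2,3}
step 2: r0 <- (max(r1, r1) + (9 - lane)) {3}
step 3: r1 <- min(max(11, r1), (-9 // -3)) {0,1,2}
step 4: r1 <- ((lane + 7) + min(lane, 3)) {0,1,2,3}

Answer: 5 steps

r0: 0,1,2,11
r1: 7,9,11,13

steps = 5; useful = 16; efficiency = 16/20 = 4/5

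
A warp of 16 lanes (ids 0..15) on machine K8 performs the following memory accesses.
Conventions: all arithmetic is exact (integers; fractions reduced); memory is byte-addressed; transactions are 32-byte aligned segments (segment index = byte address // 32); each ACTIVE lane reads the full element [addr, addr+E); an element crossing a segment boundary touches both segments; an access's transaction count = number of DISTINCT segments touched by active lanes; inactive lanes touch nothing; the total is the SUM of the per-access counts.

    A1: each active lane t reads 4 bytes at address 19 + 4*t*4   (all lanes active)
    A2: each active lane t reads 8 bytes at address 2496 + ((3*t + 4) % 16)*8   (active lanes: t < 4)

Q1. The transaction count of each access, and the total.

A1: 9 transactions
A2: 3 transactions

Answer: 9,3; total 12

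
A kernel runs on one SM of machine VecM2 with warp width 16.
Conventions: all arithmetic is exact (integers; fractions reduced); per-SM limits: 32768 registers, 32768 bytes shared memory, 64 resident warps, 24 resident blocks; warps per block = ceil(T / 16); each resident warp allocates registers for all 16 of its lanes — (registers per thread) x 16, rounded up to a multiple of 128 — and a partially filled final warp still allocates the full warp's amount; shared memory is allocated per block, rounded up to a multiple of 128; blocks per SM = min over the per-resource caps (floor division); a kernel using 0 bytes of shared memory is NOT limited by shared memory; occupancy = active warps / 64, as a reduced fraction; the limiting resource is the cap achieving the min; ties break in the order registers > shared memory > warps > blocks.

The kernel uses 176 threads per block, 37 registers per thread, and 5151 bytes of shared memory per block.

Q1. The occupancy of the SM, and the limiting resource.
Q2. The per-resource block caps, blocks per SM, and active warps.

Answer: occupancy 11/16, limited by registers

registers: 4 blocks
shared memory: 6 blocks
warps: 5 blocks
blocks: 24 blocks

Answer: 4 blocks, 44 active warps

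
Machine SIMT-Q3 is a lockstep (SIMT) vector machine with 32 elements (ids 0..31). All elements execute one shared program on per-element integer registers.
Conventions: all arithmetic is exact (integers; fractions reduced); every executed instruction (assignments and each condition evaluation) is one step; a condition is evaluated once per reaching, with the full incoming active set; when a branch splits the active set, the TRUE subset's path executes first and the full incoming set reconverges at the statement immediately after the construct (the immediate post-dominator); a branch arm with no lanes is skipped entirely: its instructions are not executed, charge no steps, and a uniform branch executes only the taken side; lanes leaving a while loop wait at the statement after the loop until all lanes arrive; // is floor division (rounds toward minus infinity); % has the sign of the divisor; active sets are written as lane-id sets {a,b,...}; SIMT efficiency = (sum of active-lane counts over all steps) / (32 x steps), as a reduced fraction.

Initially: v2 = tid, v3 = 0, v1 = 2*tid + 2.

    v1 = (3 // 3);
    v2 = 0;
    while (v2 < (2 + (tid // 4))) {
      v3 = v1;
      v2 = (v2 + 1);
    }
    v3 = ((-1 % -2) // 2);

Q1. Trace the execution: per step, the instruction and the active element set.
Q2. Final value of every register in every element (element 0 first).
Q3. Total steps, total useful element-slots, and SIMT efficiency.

step 0: v1 <- (3 // 3)               {0,1,2,3,4,5,6,7,8,9,10,11,12,13,14,15,16,17,18,19,20,21,22,23,24,25,26,27,28,29,30,31}
step 1: v2 <- 0                      {0,1,2,3,4,5,6,7,8,9,10,11,12,13,14,15,16,17,18,19,20,21,22,23,24,25,26,27,28,29,30,31}
step 2: eval (v2 < (2 + (tid // 4))) {0,1,2,3,4,5,6,7,8,9,10,11,12,13,14,15,16,17,18,19,20,21,22,23,24,25,26,27,28,29,30,31}
step 3: v3 <- v1                     {0,1,2,3,4,5,6,7,8,9,10,11,12,13,14,15,16,17,18,19,20,21,22,23,24,25,26,27,28,29,30,31}
step 4: v2 <- (v2 + 1)               {0,1,2,3,4,5,6,7,8,9,10,11,12,13,14,15,16,17,18,19,20,21,22,23,24,25,26,27,28,29,30,31}
step 5: eval (v2 < (2 + (tid // 4))) {0,1,2,3,4,5,6,7,8,9,10,11,12,13,14,15,16,17,18,19,20,21,22,23,24,25,26,27,28,29,30,31}
step 6: v3 <- v1                     {0,1,2,3,4,5,6,7,8,9,10,11,12,13,14,15,16,17,18,19,20,21,22,23,24,25,26,27,28,29,30,31}
step 7: v2 <- (v2 + 1)               {0,1,2,3,4,5,6,7,8,9,10,11,12,13,14,15,16,17,18,19,20,21,22,23,24,25,26,27,28,29,30,31}
step 8: eval (v2 < (2 + (tid // 4))) {0,1,2,3,4,5,6,7,8,9,10,11,12,13,14,15,16,17,18,19,20,21,22,23,24,25,26,27,28,29,30,31}
step 9: v3 <- v1                     {4,5,6,7,8,9,10,11,12,13,14,15,16,17,18,19,20,21,22,23,24,25,26,27,28,29,30,31}
step 10: v2 <- (v2 + 1)               {4,5,6,7,8,9,10,11,12,13,14,15,16,17,18,19,20,21,22,23,24,25,26,27,28,29,30,31}
step 11: eval (v2 < (2 + (tid // 4))) {4,5,6,7,8,9,10,11,12,13,14,15,16,17,18,19,20,21,22,23,24,25,26,27,28,29,30,31}
step 12: v3 <- v1                     {8,9,10,11,12,13,14,15,16,17,18,19,20,21,22,23,24,25,26,27,28,29,30,31}
step 13: v2 <- (v2 + 1)               {8,9,10,11,12,13,14,15,16,17,18,19,20,21,22,23,24,25,26,27,28,29,30,31}
step 14: eval (v2 < (2 + (tid // 4))) {8,9,10,11,12,13,14,15,16,17,18,19,20,21,22,23,24,25,26,27,28,29,30,31}
step 15: v3 <- v1                     {12,13,14,15,16,17,18,19,20,21,22,23,24,25,26,27,28,29,30,31}
step 16: v2 <- (v2 + 1)               {12,13,14,15,16,17,18,19,20,21,22,23,24,25,26,27,28,29,30,31}
step 17: eval (v2 < (2 + (tid // 4))) {12,13,14,15,16,17,18,19,20,21,22,23,24,25,26,27,28,29,30,31}
step 18: v3 <- v1                     {16,17,18,19,20,21,22,23,24,25,26,27,28,29,30,31}
step 19: v2 <- (v2 + 1)               {16,17,18,19,20,21,22,23,24,25,26,27,28,29,30,31}
step 20: eval (v2 < (2 + (tid // 4))) {16,17,18,19,20,21,22,23,24,25,26,27,28,29,30,31}
step 21: v3 <- v1                     {20,21,22,23,24,25,26,27,28,29,30,31}
step 22: v2 <- (v2 + 1)               {20,21,22,23,24,25,26,27,28,29,30,31}
step 23: eval (v2 < (2 + (tid // 4))) {20,21,22,23,24,25,26,27,28,29,30,31}
step 24: v3 <- v1                     {24,25,26,27,28,29,30,31}
step 25: v2 <- (v2 + 1)               {24,25,26,27,28,29,30,31}
step 26: eval (v2 < (2 + (tid // 4))) {24,25,26,27,28,29,30,31}
step 27: v3 <- v1                     {28,29,30,31}
step 28: v2 <- (v2 + 1)               {28,29,30,31}
step 29: eval (v2 < (2 + (tid // 4))) {28,29,30,31}
step 30: v3 <- ((-1 % -2) // 2)       {0,1,2,3,4,5,6,7,8,9,10,11,12,13,14,15,16,17,18,19,20,21,22,23,24,25,26,27,28,29,30,31}

Answer: 31 steps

v2: 2,2,2,2,3,3,3,3,4,4,4,4,5,5,5,5,6,6,6,6,7,7,7,7,8,8,8,8,9,9,9,9
v3: -1,-1,-1,-1,-1,-1,-1,-1,-1,-1,-1,-1,-1,-1,-1,-1,-1,-1,-1,-1,-1,-1,-1,-1,-1,-1,-1,-1,-1,-1,-1,-1
v1: 1,1,1,1,1,1,1,1,1,1,1,1,1,1,1,1,1,1,1,1,1,1,1,1,1,1,1,1,1,1,1,1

steps = 31; useful = 656; efficiency = 656/992 = 41/62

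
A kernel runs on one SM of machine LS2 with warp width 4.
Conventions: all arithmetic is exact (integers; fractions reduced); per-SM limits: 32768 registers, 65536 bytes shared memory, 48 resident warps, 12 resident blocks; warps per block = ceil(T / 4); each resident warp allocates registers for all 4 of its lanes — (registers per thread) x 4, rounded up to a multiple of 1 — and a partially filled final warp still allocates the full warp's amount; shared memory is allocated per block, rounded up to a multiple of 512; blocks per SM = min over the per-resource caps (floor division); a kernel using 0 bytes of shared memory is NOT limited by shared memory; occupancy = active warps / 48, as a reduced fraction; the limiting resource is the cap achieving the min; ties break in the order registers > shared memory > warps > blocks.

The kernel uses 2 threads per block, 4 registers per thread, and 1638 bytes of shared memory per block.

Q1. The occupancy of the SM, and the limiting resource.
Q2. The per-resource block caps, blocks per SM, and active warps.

Answer: occupancy 1/4, limited by blocks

registers: 2048 blocks
shared memory: 32 blocks
warps: 48 blocks
blocks: 12 blocks

Answer: 12 blocks, 12 active warps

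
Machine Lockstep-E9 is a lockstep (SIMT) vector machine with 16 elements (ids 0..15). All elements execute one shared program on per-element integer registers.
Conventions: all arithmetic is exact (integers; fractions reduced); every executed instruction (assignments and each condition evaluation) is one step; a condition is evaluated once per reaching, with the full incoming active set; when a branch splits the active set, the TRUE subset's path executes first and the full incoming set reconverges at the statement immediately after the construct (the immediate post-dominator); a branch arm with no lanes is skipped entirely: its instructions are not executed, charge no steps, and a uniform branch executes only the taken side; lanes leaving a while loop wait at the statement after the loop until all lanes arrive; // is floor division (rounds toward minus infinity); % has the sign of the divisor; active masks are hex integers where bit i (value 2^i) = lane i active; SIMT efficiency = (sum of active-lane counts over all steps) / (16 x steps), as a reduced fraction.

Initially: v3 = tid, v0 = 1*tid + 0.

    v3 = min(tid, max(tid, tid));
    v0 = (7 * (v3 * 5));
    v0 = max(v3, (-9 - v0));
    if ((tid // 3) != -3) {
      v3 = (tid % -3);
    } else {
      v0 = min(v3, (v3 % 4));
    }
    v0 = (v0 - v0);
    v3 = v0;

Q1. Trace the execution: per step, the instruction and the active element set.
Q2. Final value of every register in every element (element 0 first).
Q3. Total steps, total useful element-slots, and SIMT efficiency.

step 0: v3 <- min(tid, max(tid, tid)) 0xffff
step 1: v0 <- (7 * (v3 * 5))         0xffff
step 2: v0 <- max(v3, (-9 - v0))     0xffff
step 3: eval ((tid // 3) != -3)      0xffff
step 4: v3 <- (tid % -3)             0xffff
step 5: v0 <- (v0 - v0)              0xffff
step 6: v3 <- v0                     0xffff

Answer: 7 steps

v3: 0,0,0,0,0,0,0,0,0,0,0,0,0,0,0,0
v0: 0,0,0,0,0,0,0,0,0,0,0,0,0,0,0,0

steps = 7; useful = 112; efficiency = 112/112 = 1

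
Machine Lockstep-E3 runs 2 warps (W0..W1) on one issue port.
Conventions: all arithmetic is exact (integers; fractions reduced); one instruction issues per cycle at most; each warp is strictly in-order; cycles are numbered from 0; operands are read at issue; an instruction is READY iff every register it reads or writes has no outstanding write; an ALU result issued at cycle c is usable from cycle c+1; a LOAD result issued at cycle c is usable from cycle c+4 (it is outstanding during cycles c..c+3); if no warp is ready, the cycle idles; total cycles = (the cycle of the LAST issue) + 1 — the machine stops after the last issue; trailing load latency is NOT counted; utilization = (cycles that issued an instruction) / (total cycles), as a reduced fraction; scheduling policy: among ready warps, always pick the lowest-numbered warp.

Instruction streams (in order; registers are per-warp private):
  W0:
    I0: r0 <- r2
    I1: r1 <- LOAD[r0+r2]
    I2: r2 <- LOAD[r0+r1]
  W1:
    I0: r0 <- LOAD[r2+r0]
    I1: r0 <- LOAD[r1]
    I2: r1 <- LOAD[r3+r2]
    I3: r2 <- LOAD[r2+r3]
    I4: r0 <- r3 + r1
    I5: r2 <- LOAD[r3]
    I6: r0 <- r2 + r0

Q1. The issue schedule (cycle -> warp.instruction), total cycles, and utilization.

cycle 0: W0.I0
cycle 1: W0.I1
cycle 2: W1.I0
cycle 3: idle
cycle 4: idle
cycle 5: W0.I2
cycle 6: W1.I1
cycle 7: W1.I2
cycle 8: W1.I3
cycle 9: idle
cycle 10: idle
cycle 11: W1.I4
cycle 12: W1.I5
cycle 13: idle
cycle 14: idle
cycle 15: idle
cycle 16: W1.I6

Answer: 17 cycles, utilization 10/17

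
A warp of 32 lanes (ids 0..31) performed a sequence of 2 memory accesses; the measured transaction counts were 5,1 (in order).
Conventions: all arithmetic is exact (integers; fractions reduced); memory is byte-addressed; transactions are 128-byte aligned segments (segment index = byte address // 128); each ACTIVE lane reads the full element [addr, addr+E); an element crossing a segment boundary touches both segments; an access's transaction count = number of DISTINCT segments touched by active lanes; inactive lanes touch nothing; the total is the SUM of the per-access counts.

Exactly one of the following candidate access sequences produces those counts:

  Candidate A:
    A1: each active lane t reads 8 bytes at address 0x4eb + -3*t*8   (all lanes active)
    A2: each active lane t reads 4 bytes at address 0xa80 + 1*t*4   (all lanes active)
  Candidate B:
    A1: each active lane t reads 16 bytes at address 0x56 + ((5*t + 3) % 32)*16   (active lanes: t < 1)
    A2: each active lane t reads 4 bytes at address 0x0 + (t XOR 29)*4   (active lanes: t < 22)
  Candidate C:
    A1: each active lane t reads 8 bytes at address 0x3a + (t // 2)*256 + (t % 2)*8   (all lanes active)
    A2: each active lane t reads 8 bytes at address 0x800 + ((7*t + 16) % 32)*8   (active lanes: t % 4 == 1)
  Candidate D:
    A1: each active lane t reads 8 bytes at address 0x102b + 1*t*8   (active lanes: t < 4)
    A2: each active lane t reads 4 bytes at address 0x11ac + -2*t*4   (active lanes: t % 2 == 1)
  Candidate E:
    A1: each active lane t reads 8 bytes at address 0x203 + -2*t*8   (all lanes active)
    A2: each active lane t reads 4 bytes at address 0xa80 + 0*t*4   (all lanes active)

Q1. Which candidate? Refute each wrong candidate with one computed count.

A: A1 gives 6 transactions, not 5
B: A1 gives 1 transaction, not 5
C: A1 gives 16 transactions, not 5
D: A1 gives 1 transaction, not 5
E: all counts match (5,1)

Answer: E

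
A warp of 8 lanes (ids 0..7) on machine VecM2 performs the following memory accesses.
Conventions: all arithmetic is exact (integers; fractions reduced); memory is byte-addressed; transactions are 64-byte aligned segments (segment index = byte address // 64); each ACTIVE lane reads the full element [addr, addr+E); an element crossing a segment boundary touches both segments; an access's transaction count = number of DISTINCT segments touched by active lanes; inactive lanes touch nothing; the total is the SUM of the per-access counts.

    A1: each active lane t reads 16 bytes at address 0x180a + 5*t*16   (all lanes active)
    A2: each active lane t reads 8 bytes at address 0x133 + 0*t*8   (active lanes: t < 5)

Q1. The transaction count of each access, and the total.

A1: 10 transactions
A2: 1 transaction

Answer: 10,1; total 11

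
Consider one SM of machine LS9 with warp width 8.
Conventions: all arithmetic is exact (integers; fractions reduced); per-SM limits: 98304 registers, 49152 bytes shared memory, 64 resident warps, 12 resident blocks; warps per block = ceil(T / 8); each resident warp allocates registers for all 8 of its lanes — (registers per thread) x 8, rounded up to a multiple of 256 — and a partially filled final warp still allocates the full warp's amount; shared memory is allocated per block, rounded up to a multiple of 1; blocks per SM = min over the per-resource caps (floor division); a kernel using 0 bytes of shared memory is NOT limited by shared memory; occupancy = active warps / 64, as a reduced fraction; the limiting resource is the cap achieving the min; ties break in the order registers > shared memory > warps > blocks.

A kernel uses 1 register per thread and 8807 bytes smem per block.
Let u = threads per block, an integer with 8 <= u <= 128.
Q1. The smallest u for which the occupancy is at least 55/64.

Answer: u = 81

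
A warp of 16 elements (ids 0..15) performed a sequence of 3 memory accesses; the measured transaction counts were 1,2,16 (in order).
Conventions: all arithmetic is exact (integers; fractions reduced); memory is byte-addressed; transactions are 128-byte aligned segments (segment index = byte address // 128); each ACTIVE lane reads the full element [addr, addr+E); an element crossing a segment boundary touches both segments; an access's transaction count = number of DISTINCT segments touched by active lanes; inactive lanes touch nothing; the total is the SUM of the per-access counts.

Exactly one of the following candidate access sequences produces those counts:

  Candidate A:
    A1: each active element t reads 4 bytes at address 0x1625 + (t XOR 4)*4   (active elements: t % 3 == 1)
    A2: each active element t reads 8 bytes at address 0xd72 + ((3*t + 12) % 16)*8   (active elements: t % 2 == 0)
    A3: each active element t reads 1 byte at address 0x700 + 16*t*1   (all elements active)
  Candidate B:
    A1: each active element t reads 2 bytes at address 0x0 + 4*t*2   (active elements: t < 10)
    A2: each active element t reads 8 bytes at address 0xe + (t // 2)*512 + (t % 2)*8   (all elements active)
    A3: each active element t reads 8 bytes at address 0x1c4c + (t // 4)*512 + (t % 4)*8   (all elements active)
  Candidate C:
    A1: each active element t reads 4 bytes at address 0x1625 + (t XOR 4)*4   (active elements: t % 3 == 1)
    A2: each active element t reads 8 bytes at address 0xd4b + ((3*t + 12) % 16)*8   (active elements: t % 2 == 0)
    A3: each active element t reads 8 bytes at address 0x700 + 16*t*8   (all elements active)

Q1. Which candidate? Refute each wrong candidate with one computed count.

A: A3 gives 2 transactions, not 16
B: A2 gives 8 transactions, not 2
C: all counts match (1,2,16)

Answer: C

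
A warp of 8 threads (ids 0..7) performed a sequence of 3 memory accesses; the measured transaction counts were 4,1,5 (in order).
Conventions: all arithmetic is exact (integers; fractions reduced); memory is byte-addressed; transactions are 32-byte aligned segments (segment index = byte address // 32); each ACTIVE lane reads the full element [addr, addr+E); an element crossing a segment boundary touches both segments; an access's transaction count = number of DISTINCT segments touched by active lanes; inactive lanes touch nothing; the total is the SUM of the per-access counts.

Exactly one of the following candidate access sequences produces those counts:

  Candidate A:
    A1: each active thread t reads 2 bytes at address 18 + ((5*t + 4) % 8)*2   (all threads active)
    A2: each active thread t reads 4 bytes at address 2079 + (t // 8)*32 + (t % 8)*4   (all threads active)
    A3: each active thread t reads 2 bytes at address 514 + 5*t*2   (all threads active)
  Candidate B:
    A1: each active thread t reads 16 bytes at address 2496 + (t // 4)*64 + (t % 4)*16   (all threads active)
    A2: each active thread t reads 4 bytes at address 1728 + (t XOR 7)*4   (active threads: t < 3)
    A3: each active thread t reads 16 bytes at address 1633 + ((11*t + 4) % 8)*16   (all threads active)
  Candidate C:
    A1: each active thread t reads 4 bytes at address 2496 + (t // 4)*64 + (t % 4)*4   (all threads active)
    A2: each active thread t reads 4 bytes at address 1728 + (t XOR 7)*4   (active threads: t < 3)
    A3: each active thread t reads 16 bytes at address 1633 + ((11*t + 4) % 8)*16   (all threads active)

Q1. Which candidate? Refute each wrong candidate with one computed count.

A: A1 gives 2 transactions, not 4
C: A1 gives 2 transactions, not 4
B: all counts match (4,1,5)

Answer: B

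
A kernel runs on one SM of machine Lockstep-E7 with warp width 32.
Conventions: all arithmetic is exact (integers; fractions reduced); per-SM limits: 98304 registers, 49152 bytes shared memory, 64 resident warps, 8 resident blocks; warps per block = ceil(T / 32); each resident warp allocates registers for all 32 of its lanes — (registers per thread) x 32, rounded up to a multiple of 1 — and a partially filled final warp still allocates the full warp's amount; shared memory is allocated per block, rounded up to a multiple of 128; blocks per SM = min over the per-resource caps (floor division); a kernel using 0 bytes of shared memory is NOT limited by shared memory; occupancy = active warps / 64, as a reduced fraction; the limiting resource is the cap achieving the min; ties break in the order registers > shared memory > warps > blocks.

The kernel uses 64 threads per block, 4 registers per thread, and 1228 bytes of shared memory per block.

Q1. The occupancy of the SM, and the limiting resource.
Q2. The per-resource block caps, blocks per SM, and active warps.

Answer: occupancy 1/4, limited by blocks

registers: 384 blocks
shared memory: 38 blocks
warps: 32 blocks
blocks: 8 blocks

Answer: 8 blocks, 16 active warps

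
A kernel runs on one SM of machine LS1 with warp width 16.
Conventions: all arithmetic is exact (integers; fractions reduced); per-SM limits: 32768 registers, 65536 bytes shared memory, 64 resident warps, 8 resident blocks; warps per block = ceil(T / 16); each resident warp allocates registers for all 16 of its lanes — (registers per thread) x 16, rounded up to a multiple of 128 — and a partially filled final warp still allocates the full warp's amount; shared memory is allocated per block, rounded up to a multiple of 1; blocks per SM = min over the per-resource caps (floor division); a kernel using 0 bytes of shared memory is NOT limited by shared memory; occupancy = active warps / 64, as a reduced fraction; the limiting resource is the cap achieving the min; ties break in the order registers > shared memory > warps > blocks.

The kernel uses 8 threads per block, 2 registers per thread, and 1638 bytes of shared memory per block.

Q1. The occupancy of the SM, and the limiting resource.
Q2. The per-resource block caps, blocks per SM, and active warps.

Answer: occupancy 1/8, limited by blocks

registers: 256 blocks
shared memory: 40 blocks
warps: 64 blocks
blocks: 8 blocks

Answer: 8 blocks, 8 active warps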